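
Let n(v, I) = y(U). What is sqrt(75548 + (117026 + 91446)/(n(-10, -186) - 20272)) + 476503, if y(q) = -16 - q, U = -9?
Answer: 476503 + 2*sqrt(7765992202045)/20279 ≈ 4.7678e+5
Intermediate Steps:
n(v, I) = -7 (n(v, I) = -16 - 1*(-9) = -16 + 9 = -7)
sqrt(75548 + (117026 + 91446)/(n(-10, -186) - 20272)) + 476503 = sqrt(75548 + (117026 + 91446)/(-7 - 20272)) + 476503 = sqrt(75548 + 208472/(-20279)) + 476503 = sqrt(75548 + 208472*(-1/20279)) + 476503 = sqrt(75548 - 208472/20279) + 476503 = sqrt(1531829420/20279) + 476503 = 2*sqrt(7765992202045)/20279 + 476503 = 476503 + 2*sqrt(7765992202045)/20279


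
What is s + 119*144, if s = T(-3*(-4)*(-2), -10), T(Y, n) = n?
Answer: 17126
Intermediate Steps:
s = -10
s + 119*144 = -10 + 119*144 = -10 + 17136 = 17126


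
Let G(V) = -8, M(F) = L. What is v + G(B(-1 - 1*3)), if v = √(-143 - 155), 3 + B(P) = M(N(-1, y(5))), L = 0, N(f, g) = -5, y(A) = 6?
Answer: -8 + I*√298 ≈ -8.0 + 17.263*I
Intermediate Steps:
M(F) = 0
B(P) = -3 (B(P) = -3 + 0 = -3)
v = I*√298 (v = √(-298) = I*√298 ≈ 17.263*I)
v + G(B(-1 - 1*3)) = I*√298 - 8 = -8 + I*√298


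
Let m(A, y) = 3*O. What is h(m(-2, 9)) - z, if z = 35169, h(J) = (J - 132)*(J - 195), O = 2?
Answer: -11355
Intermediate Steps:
m(A, y) = 6 (m(A, y) = 3*2 = 6)
h(J) = (-195 + J)*(-132 + J) (h(J) = (-132 + J)*(-195 + J) = (-195 + J)*(-132 + J))
h(m(-2, 9)) - z = (25740 + 6**2 - 327*6) - 1*35169 = (25740 + 36 - 1962) - 35169 = 23814 - 35169 = -11355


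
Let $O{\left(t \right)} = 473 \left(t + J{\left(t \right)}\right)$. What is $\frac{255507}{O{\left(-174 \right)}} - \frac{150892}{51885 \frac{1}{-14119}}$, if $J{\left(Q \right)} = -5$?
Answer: $\frac{180365057698021}{4392947295} \approx 41058.0$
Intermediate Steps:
$O{\left(t \right)} = -2365 + 473 t$ ($O{\left(t \right)} = 473 \left(t - 5\right) = 473 \left(-5 + t\right) = -2365 + 473 t$)
$\frac{255507}{O{\left(-174 \right)}} - \frac{150892}{51885 \frac{1}{-14119}} = \frac{255507}{-2365 + 473 \left(-174\right)} - \frac{150892}{51885 \frac{1}{-14119}} = \frac{255507}{-2365 - 82302} - \frac{150892}{51885 \left(- \frac{1}{14119}\right)} = \frac{255507}{-84667} - \frac{150892}{- \frac{51885}{14119}} = 255507 \left(- \frac{1}{84667}\right) - - \frac{2130444148}{51885} = - \frac{255507}{84667} + \frac{2130444148}{51885} = \frac{180365057698021}{4392947295}$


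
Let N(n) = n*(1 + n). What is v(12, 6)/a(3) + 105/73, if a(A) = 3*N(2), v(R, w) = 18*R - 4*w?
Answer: 2651/219 ≈ 12.105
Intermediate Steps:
v(R, w) = -4*w + 18*R
a(A) = 18 (a(A) = 3*(2*(1 + 2)) = 3*(2*3) = 3*6 = 18)
v(12, 6)/a(3) + 105/73 = (-4*6 + 18*12)/18 + 105/73 = (-24 + 216)*(1/18) + 105*(1/73) = 192*(1/18) + 105/73 = 32/3 + 105/73 = 2651/219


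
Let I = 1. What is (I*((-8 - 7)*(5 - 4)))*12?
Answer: -180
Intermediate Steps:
(I*((-8 - 7)*(5 - 4)))*12 = (1*((-8 - 7)*(5 - 4)))*12 = (1*(-15*1))*12 = (1*(-15))*12 = -15*12 = -180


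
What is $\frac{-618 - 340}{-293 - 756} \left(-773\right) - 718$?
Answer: $- \frac{1493716}{1049} \approx -1423.9$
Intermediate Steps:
$\frac{-618 - 340}{-293 - 756} \left(-773\right) - 718 = - \frac{958}{-1049} \left(-773\right) - 718 = \left(-958\right) \left(- \frac{1}{1049}\right) \left(-773\right) - 718 = \frac{958}{1049} \left(-773\right) - 718 = - \frac{740534}{1049} - 718 = - \frac{1493716}{1049}$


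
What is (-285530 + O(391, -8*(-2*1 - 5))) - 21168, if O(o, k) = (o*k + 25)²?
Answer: 480223543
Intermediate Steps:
O(o, k) = (25 + k*o)² (O(o, k) = (k*o + 25)² = (25 + k*o)²)
(-285530 + O(391, -8*(-2*1 - 5))) - 21168 = (-285530 + (25 - 8*(-2*1 - 5)*391)²) - 21168 = (-285530 + (25 - 8*(-2 - 5)*391)²) - 21168 = (-285530 + (25 - 8*(-7)*391)²) - 21168 = (-285530 + (25 + 56*391)²) - 21168 = (-285530 + (25 + 21896)²) - 21168 = (-285530 + 21921²) - 21168 = (-285530 + 480530241) - 21168 = 480244711 - 21168 = 480223543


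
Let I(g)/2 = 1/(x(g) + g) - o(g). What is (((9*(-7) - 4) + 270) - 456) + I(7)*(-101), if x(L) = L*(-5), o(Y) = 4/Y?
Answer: -1825/14 ≈ -130.36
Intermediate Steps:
x(L) = -5*L
I(g) = -17/(2*g) (I(g) = 2*(1/(-5*g + g) - 4/g) = 2*(1/(-4*g) - 4/g) = 2*(-1/(4*g) - 4/g) = 2*(-17/(4*g)) = -17/(2*g))
(((9*(-7) - 4) + 270) - 456) + I(7)*(-101) = (((9*(-7) - 4) + 270) - 456) - 17/2/7*(-101) = (((-63 - 4) + 270) - 456) - 17/2*⅐*(-101) = ((-67 + 270) - 456) - 17/14*(-101) = (203 - 456) + 1717/14 = -253 + 1717/14 = -1825/14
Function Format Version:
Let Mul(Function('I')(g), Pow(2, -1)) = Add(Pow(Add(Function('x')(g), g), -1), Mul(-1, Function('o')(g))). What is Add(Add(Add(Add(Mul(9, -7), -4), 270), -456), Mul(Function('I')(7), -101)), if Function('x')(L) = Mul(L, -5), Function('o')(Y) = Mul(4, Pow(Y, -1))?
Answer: Rational(-1825, 14) ≈ -130.36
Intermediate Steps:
Function('x')(L) = Mul(-5, L)
Function('I')(g) = Mul(Rational(-17, 2), Pow(g, -1)) (Function('I')(g) = Mul(2, Add(Pow(Add(Mul(-5, g), g), -1), Mul(-1, Mul(4, Pow(g, -1))))) = Mul(2, Add(Pow(Mul(-4, g), -1), Mul(-4, Pow(g, -1)))) = Mul(2, Add(Mul(Rational(-1, 4), Pow(g, -1)), Mul(-4, Pow(g, -1)))) = Mul(2, Mul(Rational(-17, 4), Pow(g, -1))) = Mul(Rational(-17, 2), Pow(g, -1)))
Add(Add(Add(Add(Mul(9, -7), -4), 270), -456), Mul(Function('I')(7), -101)) = Add(Add(Add(Add(Mul(9, -7), -4), 270), -456), Mul(Mul(Rational(-17, 2), Pow(7, -1)), -101)) = Add(Add(Add(Add(-63, -4), 270), -456), Mul(Mul(Rational(-17, 2), Rational(1, 7)), -101)) = Add(Add(Add(-67, 270), -456), Mul(Rational(-17, 14), -101)) = Add(Add(203, -456), Rational(1717, 14)) = Add(-253, Rational(1717, 14)) = Rational(-1825, 14)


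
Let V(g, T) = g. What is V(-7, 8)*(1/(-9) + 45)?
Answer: -2828/9 ≈ -314.22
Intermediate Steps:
V(-7, 8)*(1/(-9) + 45) = -7*(1/(-9) + 45) = -7*(-1/9 + 45) = -7*404/9 = -2828/9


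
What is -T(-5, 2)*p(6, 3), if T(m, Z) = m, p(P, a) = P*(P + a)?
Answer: 270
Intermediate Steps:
-T(-5, 2)*p(6, 3) = -(-5)*6*(6 + 3) = -(-5)*6*9 = -(-5)*54 = -1*(-270) = 270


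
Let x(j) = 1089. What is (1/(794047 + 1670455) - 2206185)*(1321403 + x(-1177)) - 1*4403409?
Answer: -3595297359310390433/1232251 ≈ -2.9177e+12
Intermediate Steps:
(1/(794047 + 1670455) - 2206185)*(1321403 + x(-1177)) - 1*4403409 = (1/(794047 + 1670455) - 2206185)*(1321403 + 1089) - 1*4403409 = (1/2464502 - 2206185)*1322492 - 4403409 = -5437147344869/2464502*1322492 - 4403409 = -3595291933205246774/1232251 - 4403409 = -3595297359310390433/1232251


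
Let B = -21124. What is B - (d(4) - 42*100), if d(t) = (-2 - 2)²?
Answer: -16940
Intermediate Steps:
d(t) = 16 (d(t) = (-4)² = 16)
B - (d(4) - 42*100) = -21124 - (16 - 42*100) = -21124 - (16 - 4200) = -21124 - 1*(-4184) = -21124 + 4184 = -16940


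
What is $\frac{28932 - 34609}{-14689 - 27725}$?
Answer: $\frac{5677}{42414} \approx 0.13385$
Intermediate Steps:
$\frac{28932 - 34609}{-14689 - 27725} = - \frac{5677}{-42414} = \left(-5677\right) \left(- \frac{1}{42414}\right) = \frac{5677}{42414}$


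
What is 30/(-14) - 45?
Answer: -330/7 ≈ -47.143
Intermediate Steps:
30/(-14) - 45 = 30*(-1/14) - 45 = -15/7 - 45 = -330/7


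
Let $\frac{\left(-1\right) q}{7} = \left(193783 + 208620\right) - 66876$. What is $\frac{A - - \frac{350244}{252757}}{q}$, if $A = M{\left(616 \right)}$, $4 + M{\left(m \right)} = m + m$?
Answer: $- \frac{310735840}{593647585573} \approx -0.00052343$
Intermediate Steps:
$M{\left(m \right)} = -4 + 2 m$ ($M{\left(m \right)} = -4 + \left(m + m\right) = -4 + 2 m$)
$A = 1228$ ($A = -4 + 2 \cdot 616 = -4 + 1232 = 1228$)
$q = -2348689$ ($q = - 7 \left(\left(193783 + 208620\right) - 66876\right) = - 7 \left(402403 - 66876\right) = \left(-7\right) 335527 = -2348689$)
$\frac{A - - \frac{350244}{252757}}{q} = \frac{1228 - - \frac{350244}{252757}}{-2348689} = \left(1228 - \left(-350244\right) \frac{1}{252757}\right) \left(- \frac{1}{2348689}\right) = \left(1228 - - \frac{350244}{252757}\right) \left(- \frac{1}{2348689}\right) = \left(1228 + \frac{350244}{252757}\right) \left(- \frac{1}{2348689}\right) = \frac{310735840}{252757} \left(- \frac{1}{2348689}\right) = - \frac{310735840}{593647585573}$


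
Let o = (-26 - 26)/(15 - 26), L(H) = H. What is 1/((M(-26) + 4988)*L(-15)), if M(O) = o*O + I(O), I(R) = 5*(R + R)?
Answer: -11/759840 ≈ -1.4477e-5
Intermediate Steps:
I(R) = 10*R (I(R) = 5*(2*R) = 10*R)
o = 52/11 (o = -52/(-11) = -52*(-1/11) = 52/11 ≈ 4.7273)
M(O) = 162*O/11 (M(O) = 52*O/11 + 10*O = 162*O/11)
1/((M(-26) + 4988)*L(-15)) = 1/(((162/11)*(-26) + 4988)*(-15)) = -1/15/(-4212/11 + 4988) = -1/15/(50656/11) = (11/50656)*(-1/15) = -11/759840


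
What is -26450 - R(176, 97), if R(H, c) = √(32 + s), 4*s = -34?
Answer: -26450 - √94/2 ≈ -26455.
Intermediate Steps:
s = -17/2 (s = (¼)*(-34) = -17/2 ≈ -8.5000)
R(H, c) = √94/2 (R(H, c) = √(32 - 17/2) = √(47/2) = √94/2)
-26450 - R(176, 97) = -26450 - √94/2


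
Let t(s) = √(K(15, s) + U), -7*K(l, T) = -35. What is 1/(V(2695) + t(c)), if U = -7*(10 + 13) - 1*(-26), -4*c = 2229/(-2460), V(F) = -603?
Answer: -603/363739 - I*√130/363739 ≈ -0.0016578 - 3.1346e-5*I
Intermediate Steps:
c = 743/3280 (c = -2229/(4*(-2460)) = -2229*(-1)/(4*2460) = -¼*(-743/820) = 743/3280 ≈ 0.22652)
K(l, T) = 5 (K(l, T) = -⅐*(-35) = 5)
U = -135 (U = -7*23 + 26 = -161 + 26 = -135)
t(s) = I*√130 (t(s) = √(5 - 135) = √(-130) = I*√130)
1/(V(2695) + t(c)) = 1/(-603 + I*√130)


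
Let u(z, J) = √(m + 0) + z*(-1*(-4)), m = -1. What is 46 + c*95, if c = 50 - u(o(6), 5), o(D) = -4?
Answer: 6316 - 95*I ≈ 6316.0 - 95.0*I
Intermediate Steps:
u(z, J) = I + 4*z (u(z, J) = √(-1 + 0) + z*(-1*(-4)) = √(-1) + z*4 = I + 4*z)
c = 66 - I (c = 50 - (I + 4*(-4)) = 50 - (I - 16) = 50 - (-16 + I) = 50 + (16 - I) = 66 - I ≈ 66.0 - 1.0*I)
46 + c*95 = 46 + (66 - I)*95 = 46 + (6270 - 95*I) = 6316 - 95*I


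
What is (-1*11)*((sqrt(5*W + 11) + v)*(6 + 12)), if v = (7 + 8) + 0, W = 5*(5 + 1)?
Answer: -2970 - 198*sqrt(161) ≈ -5482.3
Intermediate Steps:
W = 30 (W = 5*6 = 30)
v = 15 (v = 15 + 0 = 15)
(-1*11)*((sqrt(5*W + 11) + v)*(6 + 12)) = (-1*11)*((sqrt(5*30 + 11) + 15)*(6 + 12)) = -11*(sqrt(150 + 11) + 15)*18 = -11*(sqrt(161) + 15)*18 = -11*(15 + sqrt(161))*18 = -11*(270 + 18*sqrt(161)) = -2970 - 198*sqrt(161)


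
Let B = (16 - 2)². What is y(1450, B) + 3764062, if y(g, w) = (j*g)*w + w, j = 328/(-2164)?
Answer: 2013159178/541 ≈ 3.7212e+6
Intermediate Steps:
j = -82/541 (j = 328*(-1/2164) = -82/541 ≈ -0.15157)
B = 196 (B = 14² = 196)
y(g, w) = w - 82*g*w/541 (y(g, w) = (-82*g/541)*w + w = -82*g*w/541 + w = w - 82*g*w/541)
y(1450, B) + 3764062 = (1/541)*196*(541 - 82*1450) + 3764062 = (1/541)*196*(541 - 118900) + 3764062 = (1/541)*196*(-118359) + 3764062 = -23198364/541 + 3764062 = 2013159178/541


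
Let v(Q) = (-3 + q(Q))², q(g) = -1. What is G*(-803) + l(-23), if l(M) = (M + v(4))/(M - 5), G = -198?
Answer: 635977/4 ≈ 1.5899e+5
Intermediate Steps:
v(Q) = 16 (v(Q) = (-3 - 1)² = (-4)² = 16)
l(M) = (16 + M)/(-5 + M) (l(M) = (M + 16)/(M - 5) = (16 + M)/(-5 + M))
G*(-803) + l(-23) = -198*(-803) + (16 - 23)/(-5 - 23) = 158994 - 7/(-28) = 158994 - 1/28*(-7) = 158994 + ¼ = 635977/4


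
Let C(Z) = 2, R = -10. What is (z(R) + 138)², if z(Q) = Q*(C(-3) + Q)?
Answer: 47524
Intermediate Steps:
z(Q) = Q*(2 + Q)
(z(R) + 138)² = (-10*(2 - 10) + 138)² = (-10*(-8) + 138)² = (80 + 138)² = 218² = 47524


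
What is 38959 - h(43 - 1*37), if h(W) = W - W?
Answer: 38959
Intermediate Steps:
h(W) = 0
38959 - h(43 - 1*37) = 38959 - 1*0 = 38959 + 0 = 38959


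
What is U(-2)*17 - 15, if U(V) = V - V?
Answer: -15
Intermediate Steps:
U(V) = 0
U(-2)*17 - 15 = 0*17 - 15 = 0 - 15 = -15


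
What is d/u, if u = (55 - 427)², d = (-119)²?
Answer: 14161/138384 ≈ 0.10233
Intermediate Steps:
d = 14161
u = 138384 (u = (-372)² = 138384)
d/u = 14161/138384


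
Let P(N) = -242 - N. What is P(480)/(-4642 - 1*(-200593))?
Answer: -722/195951 ≈ -0.0036846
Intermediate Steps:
P(480)/(-4642 - 1*(-200593)) = (-242 - 1*480)/(-4642 - 1*(-200593)) = (-242 - 480)/(-4642 + 200593) = -722/195951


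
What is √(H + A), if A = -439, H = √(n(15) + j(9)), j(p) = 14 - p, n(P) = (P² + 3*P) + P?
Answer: √(-439 + √290) ≈ 20.542*I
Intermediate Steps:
n(P) = P² + 4*P
H = √290 (H = √(15*(4 + 15) + (14 - 1*9)) = √(15*19 + (14 - 9)) = √(285 + 5) = √290 ≈ 17.029)
√(H + A) = √(√290 - 439) = √(-439 + √290)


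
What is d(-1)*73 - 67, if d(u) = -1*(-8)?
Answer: 517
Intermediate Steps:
d(u) = 8
d(-1)*73 - 67 = 8*73 - 67 = 584 - 67 = 517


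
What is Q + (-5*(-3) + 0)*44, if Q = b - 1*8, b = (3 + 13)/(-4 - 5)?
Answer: 5852/9 ≈ 650.22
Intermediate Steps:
b = -16/9 (b = 16/(-9) = 16*(-⅑) = -16/9 ≈ -1.7778)
Q = -88/9 (Q = -16/9 - 1*8 = -16/9 - 8 = -88/9 ≈ -9.7778)
Q + (-5*(-3) + 0)*44 = -88/9 + (-5*(-3) + 0)*44 = -88/9 + (15 + 0)*44 = -88/9 + 15*44 = -88/9 + 660 = 5852/9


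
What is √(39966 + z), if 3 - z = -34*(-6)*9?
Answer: 3*√4237 ≈ 195.28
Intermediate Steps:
z = -1833 (z = 3 - (-34*(-6))*9 = 3 - 204*9 = 3 - 1*1836 = 3 - 1836 = -1833)
√(39966 + z) = √(39966 - 1833) = √38133 = 3*√4237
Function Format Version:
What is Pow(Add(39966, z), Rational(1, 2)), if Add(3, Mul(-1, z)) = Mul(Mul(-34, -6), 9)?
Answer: Mul(3, Pow(4237, Rational(1, 2))) ≈ 195.28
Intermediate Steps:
z = -1833 (z = Add(3, Mul(-1, Mul(Mul(-34, -6), 9))) = Add(3, Mul(-1, Mul(204, 9))) = Add(3, Mul(-1, 1836)) = Add(3, -1836) = -1833)
Pow(Add(39966, z), Rational(1, 2)) = Pow(Add(39966, -1833), Rational(1, 2)) = Pow(38133, Rational(1, 2)) = Mul(3, Pow(4237, Rational(1, 2)))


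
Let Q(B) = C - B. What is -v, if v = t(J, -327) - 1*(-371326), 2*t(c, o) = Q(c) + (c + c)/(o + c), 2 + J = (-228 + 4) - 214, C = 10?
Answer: -284980057/767 ≈ -3.7155e+5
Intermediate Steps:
Q(B) = 10 - B
J = -440 (J = -2 + ((-228 + 4) - 214) = -2 + (-224 - 214) = -2 - 438 = -440)
t(c, o) = 5 - c/2 + c/(c + o) (t(c, o) = ((10 - c) + (c + c)/(o + c))/2 = ((10 - c) + (2*c)/(c + o))/2 = ((10 - c) + 2*c/(c + o))/2 = (10 - c + 2*c/(c + o))/2 = 5 - c/2 + c/(c + o))
v = 284980057/767 (v = (-440 - ½*(-440)*(-10 - 440) - ½*(-327)*(-10 - 440))/(-440 - 327) - 1*(-371326) = (-440 - ½*(-440)*(-450) - ½*(-327)*(-450))/(-767) + 371326 = -(-440 - 99000 - 73575)/767 + 371326 = -1/767*(-173015) + 371326 = 173015/767 + 371326 = 284980057/767 ≈ 3.7155e+5)
-v = -1*284980057/767 = -284980057/767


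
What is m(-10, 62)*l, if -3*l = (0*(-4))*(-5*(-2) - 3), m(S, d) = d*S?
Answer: 0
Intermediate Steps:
m(S, d) = S*d
l = 0 (l = -0*(-4)*(-5*(-2) - 3)/3 = -0*(10 - 3) = -0*7 = -⅓*0 = 0)
m(-10, 62)*l = -10*62*0 = -620*0 = 0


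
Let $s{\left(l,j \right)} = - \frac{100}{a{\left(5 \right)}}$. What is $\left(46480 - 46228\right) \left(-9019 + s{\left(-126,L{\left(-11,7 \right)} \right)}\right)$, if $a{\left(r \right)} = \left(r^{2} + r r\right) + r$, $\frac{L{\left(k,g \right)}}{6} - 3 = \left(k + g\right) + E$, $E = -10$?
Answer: $- \frac{25005708}{11} \approx -2.2732 \cdot 10^{6}$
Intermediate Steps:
$L{\left(k,g \right)} = -42 + 6 g + 6 k$ ($L{\left(k,g \right)} = 18 + 6 \left(\left(k + g\right) - 10\right) = 18 + 6 \left(\left(g + k\right) - 10\right) = 18 + 6 \left(-10 + g + k\right) = 18 + \left(-60 + 6 g + 6 k\right) = -42 + 6 g + 6 k$)
$a{\left(r \right)} = r + 2 r^{2}$ ($a{\left(r \right)} = \left(r^{2} + r^{2}\right) + r = 2 r^{2} + r = r + 2 r^{2}$)
$s{\left(l,j \right)} = - \frac{20}{11}$ ($s{\left(l,j \right)} = - \frac{100}{5 \left(1 + 2 \cdot 5\right)} = - \frac{100}{5 \left(1 + 10\right)} = - \frac{100}{5 \cdot 11} = - \frac{100}{55} = \left(-100\right) \frac{1}{55} = - \frac{20}{11}$)
$\left(46480 - 46228\right) \left(-9019 + s{\left(-126,L{\left(-11,7 \right)} \right)}\right) = \left(46480 - 46228\right) \left(-9019 - \frac{20}{11}\right) = 252 \left(- \frac{99229}{11}\right) = - \frac{25005708}{11}$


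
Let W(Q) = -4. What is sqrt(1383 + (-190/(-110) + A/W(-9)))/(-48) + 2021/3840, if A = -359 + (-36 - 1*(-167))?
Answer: 2021/3840 - sqrt(174449)/528 ≈ -0.26474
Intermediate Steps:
A = -228 (A = -359 + (-36 + 167) = -359 + 131 = -228)
sqrt(1383 + (-190/(-110) + A/W(-9)))/(-48) + 2021/3840 = sqrt(1383 + (-190/(-110) - 228/(-4)))/(-48) + 2021/3840 = sqrt(1383 + (-190*(-1/110) - 228*(-1/4)))*(-1/48) + 2021*(1/3840) = sqrt(1383 + (19/11 + 57))*(-1/48) + 2021/3840 = sqrt(1383 + 646/11)*(-1/48) + 2021/3840 = sqrt(15859/11)*(-1/48) + 2021/3840 = (sqrt(174449)/11)*(-1/48) + 2021/3840 = -sqrt(174449)/528 + 2021/3840 = 2021/3840 - sqrt(174449)/528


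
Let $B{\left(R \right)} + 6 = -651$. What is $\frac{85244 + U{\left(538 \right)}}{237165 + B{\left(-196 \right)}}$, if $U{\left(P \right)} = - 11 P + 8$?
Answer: $\frac{39667}{118254} \approx 0.33544$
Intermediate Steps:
$U{\left(P \right)} = 8 - 11 P$
$B{\left(R \right)} = -657$ ($B{\left(R \right)} = -6 - 651 = -657$)
$\frac{85244 + U{\left(538 \right)}}{237165 + B{\left(-196 \right)}} = \frac{85244 + \left(8 - 5918\right)}{237165 - 657} = \frac{85244 + \left(8 - 5918\right)}{236508} = \left(85244 - 5910\right) \frac{1}{236508} = 79334 \cdot \frac{1}{236508} = \frac{39667}{118254}$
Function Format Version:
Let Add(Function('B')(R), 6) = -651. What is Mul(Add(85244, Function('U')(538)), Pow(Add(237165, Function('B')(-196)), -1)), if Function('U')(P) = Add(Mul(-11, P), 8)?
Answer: Rational(39667, 118254) ≈ 0.33544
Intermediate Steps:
Function('U')(P) = Add(8, Mul(-11, P))
Function('B')(R) = -657 (Function('B')(R) = Add(-6, -651) = -657)
Mul(Add(85244, Function('U')(538)), Pow(Add(237165, Function('B')(-196)), -1)) = Mul(Add(85244, Add(8, Mul(-11, 538))), Pow(Add(237165, -657), -1)) = Mul(Add(85244, Add(8, -5918)), Pow(236508, -1)) = Mul(Add(85244, -5910), Rational(1, 236508)) = Mul(79334, Rational(1, 236508)) = Rational(39667, 118254)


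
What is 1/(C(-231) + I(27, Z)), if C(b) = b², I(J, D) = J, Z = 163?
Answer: 1/53388 ≈ 1.8731e-5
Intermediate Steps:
1/(C(-231) + I(27, Z)) = 1/((-231)² + 27) = 1/(53361 + 27) = 1/53388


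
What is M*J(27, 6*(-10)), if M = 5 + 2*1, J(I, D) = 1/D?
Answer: -7/60 ≈ -0.11667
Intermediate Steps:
M = 7 (M = 5 + 2 = 7)
M*J(27, 6*(-10)) = 7/((6*(-10))) = 7/(-60) = 7*(-1/60) = -7/60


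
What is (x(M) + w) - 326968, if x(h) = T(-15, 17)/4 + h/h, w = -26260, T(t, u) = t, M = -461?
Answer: -1412923/4 ≈ -3.5323e+5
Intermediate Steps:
x(h) = -11/4 (x(h) = -15/4 + h/h = -15*¼ + 1 = -15/4 + 1 = -11/4)
(x(M) + w) - 326968 = (-11/4 - 26260) - 326968 = -105051/4 - 326968 = -1412923/4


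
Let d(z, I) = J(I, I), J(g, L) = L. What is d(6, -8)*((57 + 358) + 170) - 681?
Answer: -5361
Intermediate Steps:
d(z, I) = I
d(6, -8)*((57 + 358) + 170) - 681 = -8*((57 + 358) + 170) - 681 = -8*(415 + 170) - 681 = -8*585 - 681 = -4680 - 681 = -5361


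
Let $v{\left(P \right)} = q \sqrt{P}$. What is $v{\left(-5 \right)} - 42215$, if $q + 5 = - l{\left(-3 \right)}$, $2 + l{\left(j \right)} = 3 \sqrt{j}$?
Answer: $-42215 + 3 \sqrt{15} - 3 i \sqrt{5} \approx -42203.0 - 6.7082 i$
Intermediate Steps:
$l{\left(j \right)} = -2 + 3 \sqrt{j}$
$q = -3 - 3 i \sqrt{3}$ ($q = -5 - \left(-2 + 3 \sqrt{-3}\right) = -5 - \left(-2 + 3 i \sqrt{3}\right) = -5 + \left(2 - 3 i \sqrt{3}\right) = -3 - 3 i \sqrt{3} \approx -3.0 - 5.1962 i$)
$v{\left(P \right)} = \sqrt{P} \left(-3 - 3 i \sqrt{3}\right)$ ($v{\left(P \right)} = \left(-3 - 3 i \sqrt{3}\right) \sqrt{P} = \sqrt{P} \left(-3 - 3 i \sqrt{3}\right)$)
$v{\left(-5 \right)} - 42215 = 3 \sqrt{-5} \left(-1 - i \sqrt{3}\right) - 42215 = 3 i \sqrt{5} \left(-1 - i \sqrt{3}\right) - 42215 = -42215 + 3 i \sqrt{5} \left(-1 - i \sqrt{3}\right)$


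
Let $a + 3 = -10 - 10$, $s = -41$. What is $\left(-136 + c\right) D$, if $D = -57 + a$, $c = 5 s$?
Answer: $27280$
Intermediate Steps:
$a = -23$ ($a = -3 - 20 = -23$)
$c = -205$ ($c = 5 \left(-41\right) = -205$)
$D = -80$ ($D = -57 - 23 = -80$)
$\left(-136 + c\right) D = \left(-136 - 205\right) \left(-80\right) = \left(-341\right) \left(-80\right) = 27280$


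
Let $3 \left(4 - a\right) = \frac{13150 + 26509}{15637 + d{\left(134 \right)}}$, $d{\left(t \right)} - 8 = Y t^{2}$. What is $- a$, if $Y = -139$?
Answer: $- \frac{29802527}{7440717} \approx -4.0053$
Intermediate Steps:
$d{\left(t \right)} = 8 - 139 t^{2}$
$a = \frac{29802527}{7440717}$ ($a = 4 - \frac{\left(13150 + 26509\right) \frac{1}{15637 + \left(8 - 139 \cdot 134^{2}\right)}}{3} = 4 - \frac{39659 \frac{1}{15637 + \left(8 - 2495884\right)}}{3} = 4 - \frac{39659 \frac{1}{15637 - 2495876}}{3} = 4 - \frac{39659 \frac{1}{-2480239}}{3} = 4 - \frac{39659 \left(- \frac{1}{2480239}\right)}{3} = 4 - - \frac{39659}{7440717} = 4 + \frac{39659}{7440717} = \frac{29802527}{7440717} \approx 4.0053$)
$- a = \left(-1\right) \frac{29802527}{7440717} = - \frac{29802527}{7440717}$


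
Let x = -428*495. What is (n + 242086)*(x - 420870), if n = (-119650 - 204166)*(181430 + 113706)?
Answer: 60469700421809700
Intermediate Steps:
n = -95569758976 (n = -323816*295136 = -95569758976)
x = -211860
(n + 242086)*(x - 420870) = (-95569758976 + 242086)*(-211860 - 420870) = -95569516890*(-632730) = 60469700421809700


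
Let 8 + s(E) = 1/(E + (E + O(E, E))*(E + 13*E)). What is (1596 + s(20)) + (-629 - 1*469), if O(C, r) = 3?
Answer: 3165401/6460 ≈ 490.00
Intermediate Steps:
s(E) = -8 + 1/(E + 14*E*(3 + E)) (s(E) = -8 + 1/(E + (E + 3)*(E + 13*E)) = -8 + 1/(E + (3 + E)*(14*E)) = -8 + 1/(E + 14*E*(3 + E)))
(1596 + s(20)) + (-629 - 1*469) = (1596 + (1 - 344*20 - 112*20²)/(20*(43 + 14*20))) + (-629 - 1*469) = (1596 + (1 - 6880 - 112*400)/(20*(43 + 280))) + (-629 - 469) = (1596 + (1/20)*(1 - 6880 - 44800)/323) - 1098 = (1596 + (1/20)*(1/323)*(-51679)) - 1098 = (1596 - 51679/6460) - 1098 = 10258481/6460 - 1098 = 3165401/6460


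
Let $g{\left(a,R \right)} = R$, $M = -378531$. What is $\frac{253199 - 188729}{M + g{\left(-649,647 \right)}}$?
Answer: $- \frac{32235}{188942} \approx -0.17061$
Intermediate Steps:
$\frac{253199 - 188729}{M + g{\left(-649,647 \right)}} = \frac{253199 - 188729}{-378531 + 647} = \frac{64470}{-377884} = 64470 \left(- \frac{1}{377884}\right) = - \frac{32235}{188942}$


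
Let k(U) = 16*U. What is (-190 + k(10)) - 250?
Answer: -280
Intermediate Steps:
(-190 + k(10)) - 250 = (-190 + 16*10) - 250 = (-190 + 160) - 250 = -30 - 250 = -280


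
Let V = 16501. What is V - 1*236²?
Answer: -39195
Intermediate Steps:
V - 1*236² = 16501 - 1*236² = 16501 - 1*55696 = 16501 - 55696 = -39195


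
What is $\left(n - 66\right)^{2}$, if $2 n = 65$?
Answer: $\frac{4489}{4} \approx 1122.3$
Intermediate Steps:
$n = \frac{65}{2}$ ($n = \frac{1}{2} \cdot 65 = \frac{65}{2} \approx 32.5$)
$\left(n - 66\right)^{2} = \left(\frac{65}{2} - 66\right)^{2} = \left(- \frac{67}{2}\right)^{2} = \frac{4489}{4}$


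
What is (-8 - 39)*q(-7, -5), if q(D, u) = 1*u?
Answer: 235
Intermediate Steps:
q(D, u) = u
(-8 - 39)*q(-7, -5) = (-8 - 39)*(-5) = -47*(-5) = 235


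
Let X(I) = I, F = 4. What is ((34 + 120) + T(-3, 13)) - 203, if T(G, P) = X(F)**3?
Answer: 15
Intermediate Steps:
T(G, P) = 64 (T(G, P) = 4**3 = 64)
((34 + 120) + T(-3, 13)) - 203 = ((34 + 120) + 64) - 203 = (154 + 64) - 203 = 218 - 203 = 15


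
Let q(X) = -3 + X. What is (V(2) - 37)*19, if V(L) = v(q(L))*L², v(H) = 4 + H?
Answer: -475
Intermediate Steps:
V(L) = L²*(1 + L) (V(L) = (4 + (-3 + L))*L² = (1 + L)*L² = L²*(1 + L))
(V(2) - 37)*19 = (2²*(1 + 2) - 37)*19 = (4*3 - 37)*19 = (12 - 37)*19 = -25*19 = -475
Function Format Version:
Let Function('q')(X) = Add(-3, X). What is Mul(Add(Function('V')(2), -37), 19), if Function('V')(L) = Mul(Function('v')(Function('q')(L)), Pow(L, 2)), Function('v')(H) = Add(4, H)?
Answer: -475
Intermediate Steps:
Function('V')(L) = Mul(Pow(L, 2), Add(1, L)) (Function('V')(L) = Mul(Add(4, Add(-3, L)), Pow(L, 2)) = Mul(Add(1, L), Pow(L, 2)) = Mul(Pow(L, 2), Add(1, L)))
Mul(Add(Function('V')(2), -37), 19) = Mul(Add(Mul(Pow(2, 2), Add(1, 2)), -37), 19) = Mul(Add(Mul(4, 3), -37), 19) = Mul(Add(12, -37), 19) = Mul(-25, 19) = -475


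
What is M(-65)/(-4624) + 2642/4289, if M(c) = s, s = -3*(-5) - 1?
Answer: 6078281/9916168 ≈ 0.61297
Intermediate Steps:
s = 14 (s = 15 - 1 = 14)
M(c) = 14
M(-65)/(-4624) + 2642/4289 = 14/(-4624) + 2642/4289 = 14*(-1/4624) + 2642*(1/4289) = -7/2312 + 2642/4289 = 6078281/9916168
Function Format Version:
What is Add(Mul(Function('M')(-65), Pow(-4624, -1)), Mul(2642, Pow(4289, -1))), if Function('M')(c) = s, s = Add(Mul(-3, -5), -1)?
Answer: Rational(6078281, 9916168) ≈ 0.61297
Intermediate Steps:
s = 14 (s = Add(15, -1) = 14)
Function('M')(c) = 14
Add(Mul(Function('M')(-65), Pow(-4624, -1)), Mul(2642, Pow(4289, -1))) = Add(Mul(14, Pow(-4624, -1)), Mul(2642, Pow(4289, -1))) = Add(Mul(14, Rational(-1, 4624)), Mul(2642, Rational(1, 4289))) = Add(Rational(-7, 2312), Rational(2642, 4289)) = Rational(6078281, 9916168)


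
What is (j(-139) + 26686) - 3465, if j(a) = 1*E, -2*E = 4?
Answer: 23219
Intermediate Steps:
E = -2 (E = -½*4 = -2)
j(a) = -2 (j(a) = 1*(-2) = -2)
(j(-139) + 26686) - 3465 = (-2 + 26686) - 3465 = 26684 - 3465 = 23219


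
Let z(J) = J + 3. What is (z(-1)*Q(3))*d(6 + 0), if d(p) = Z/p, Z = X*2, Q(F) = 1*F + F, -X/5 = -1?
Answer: 20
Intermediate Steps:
z(J) = 3 + J
X = 5 (X = -5*(-1) = 5)
Q(F) = 2*F (Q(F) = F + F = 2*F)
Z = 10 (Z = 5*2 = 10)
d(p) = 10/p
(z(-1)*Q(3))*d(6 + 0) = ((3 - 1)*(2*3))*(10/(6 + 0)) = (2*6)*(10/6) = 12*(10*(⅙)) = 12*(5/3) = 20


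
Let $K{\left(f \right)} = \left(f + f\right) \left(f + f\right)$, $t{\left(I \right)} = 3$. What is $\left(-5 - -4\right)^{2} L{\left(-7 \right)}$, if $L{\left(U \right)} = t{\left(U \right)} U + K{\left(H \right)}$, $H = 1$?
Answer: $-17$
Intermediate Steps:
$K{\left(f \right)} = 4 f^{2}$ ($K{\left(f \right)} = 2 f 2 f = 4 f^{2}$)
$L{\left(U \right)} = 4 + 3 U$ ($L{\left(U \right)} = 3 U + 4 \cdot 1^{2} = 3 U + 4 \cdot 1 = 3 U + 4 = 4 + 3 U$)
$\left(-5 - -4\right)^{2} L{\left(-7 \right)} = \left(-5 - -4\right)^{2} \left(4 + 3 \left(-7\right)\right) = \left(-5 + 4\right)^{2} \left(4 - 21\right) = \left(-1\right)^{2} \left(-17\right) = 1 \left(-17\right) = -17$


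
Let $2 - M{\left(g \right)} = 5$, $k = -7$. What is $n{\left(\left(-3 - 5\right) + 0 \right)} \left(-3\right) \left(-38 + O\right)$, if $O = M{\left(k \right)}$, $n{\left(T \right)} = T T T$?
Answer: $-62976$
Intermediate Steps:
$n{\left(T \right)} = T^{3}$ ($n{\left(T \right)} = T^{2} T = T^{3}$)
$M{\left(g \right)} = -3$ ($M{\left(g \right)} = 2 - 5 = -3$)
$O = -3$
$n{\left(\left(-3 - 5\right) + 0 \right)} \left(-3\right) \left(-38 + O\right) = \left(\left(-3 - 5\right) + 0\right)^{3} \left(-3\right) \left(-38 - 3\right) = \left(-8 + 0\right)^{3} \left(-3\right) \left(-41\right) = \left(-8\right)^{3} \left(-3\right) \left(-41\right) = \left(-512\right) \left(-3\right) \left(-41\right) = 1536 \left(-41\right) = -62976$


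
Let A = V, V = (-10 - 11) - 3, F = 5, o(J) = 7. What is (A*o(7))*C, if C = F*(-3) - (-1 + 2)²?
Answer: 2688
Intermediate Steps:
C = -16 (C = 5*(-3) - (-1 + 2)² = -15 - 1*1² = -15 - 1*1 = -15 - 1 = -16)
V = -24 (V = -21 - 3 = -24)
A = -24
(A*o(7))*C = -24*7*(-16) = -168*(-16) = 2688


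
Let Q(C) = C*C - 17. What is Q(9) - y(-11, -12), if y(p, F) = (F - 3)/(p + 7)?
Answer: 241/4 ≈ 60.250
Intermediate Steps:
y(p, F) = (-3 + F)/(7 + p)
Q(C) = -17 + C**2 (Q(C) = C**2 - 17 = -17 + C**2)
Q(9) - y(-11, -12) = (-17 + 9**2) - (-3 - 12)/(7 - 11) = (-17 + 81) - (-15)/(-4) = 64 - (-1)*(-15)/4 = 64 - 1*15/4 = 64 - 15/4 = 241/4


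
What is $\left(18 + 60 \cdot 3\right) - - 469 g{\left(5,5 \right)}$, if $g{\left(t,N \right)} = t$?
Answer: $2543$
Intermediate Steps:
$\left(18 + 60 \cdot 3\right) - - 469 g{\left(5,5 \right)} = \left(18 + 60 \cdot 3\right) - \left(-469\right) 5 = \left(18 + 180\right) - -2345 = 198 + 2345 = 2543$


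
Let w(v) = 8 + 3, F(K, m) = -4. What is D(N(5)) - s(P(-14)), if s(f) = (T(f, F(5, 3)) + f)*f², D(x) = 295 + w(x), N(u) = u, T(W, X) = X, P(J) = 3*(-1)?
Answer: 369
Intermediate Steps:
P(J) = -3
w(v) = 11
D(x) = 306 (D(x) = 295 + 11 = 306)
s(f) = f²*(-4 + f) (s(f) = (-4 + f)*f² = f²*(-4 + f))
D(N(5)) - s(P(-14)) = 306 - (-3)²*(-4 - 3) = 306 - 9*(-7) = 306 - 1*(-63) = 306 + 63 = 369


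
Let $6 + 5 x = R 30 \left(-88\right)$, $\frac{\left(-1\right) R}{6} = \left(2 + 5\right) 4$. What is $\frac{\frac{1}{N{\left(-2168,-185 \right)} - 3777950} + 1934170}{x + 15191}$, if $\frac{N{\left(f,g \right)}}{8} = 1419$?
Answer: $\frac{2142717898135}{115095935086} \approx 18.617$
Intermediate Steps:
$N{\left(f,g \right)} = 11352$ ($N{\left(f,g \right)} = 8 \cdot 1419 = 11352$)
$R = -168$ ($R = - 6 \left(2 + 5\right) 4 = - 6 \cdot 7 \cdot 4 = \left(-6\right) 28 = -168$)
$x = \frac{443514}{5}$ ($x = - \frac{6}{5} + \frac{\left(-168\right) 30 \left(-88\right)}{5} = - \frac{6}{5} + \frac{\left(-5040\right) \left(-88\right)}{5} = - \frac{6}{5} + \frac{1}{5} \cdot 443520 = - \frac{6}{5} + 88704 = \frac{443514}{5} \approx 88703.0$)
$\frac{\frac{1}{N{\left(-2168,-185 \right)} - 3777950} + 1934170}{x + 15191} = \frac{\frac{1}{11352 - 3777950} + 1934170}{\frac{443514}{5} + 15191} = \frac{\frac{1}{-3766598} + 1934170}{\frac{519469}{5}} = \left(- \frac{1}{3766598} + 1934170\right) \frac{5}{519469} = \frac{7285240853659}{3766598} \cdot \frac{5}{519469} = \frac{2142717898135}{115095935086}$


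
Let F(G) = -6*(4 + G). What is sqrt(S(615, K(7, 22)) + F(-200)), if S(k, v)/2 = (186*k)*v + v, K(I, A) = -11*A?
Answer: 2*I*sqrt(13841017) ≈ 7440.7*I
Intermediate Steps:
S(k, v) = 2*v + 372*k*v (S(k, v) = 2*((186*k)*v + v) = 2*(186*k*v + v) = 2*(v + 186*k*v) = 2*v + 372*k*v)
F(G) = -24 - 6*G
sqrt(S(615, K(7, 22)) + F(-200)) = sqrt(2*(-11*22)*(1 + 186*615) + (-24 - 6*(-200))) = sqrt(2*(-242)*(1 + 114390) + (-24 + 1200)) = sqrt(2*(-242)*114391 + 1176) = sqrt(-55365244 + 1176) = sqrt(-55364068) = 2*I*sqrt(13841017)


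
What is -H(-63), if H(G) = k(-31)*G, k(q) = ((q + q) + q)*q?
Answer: 181629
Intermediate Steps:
k(q) = 3*q² (k(q) = (2*q + q)*q = (3*q)*q = 3*q²)
H(G) = 2883*G (H(G) = (3*(-31)²)*G = (3*961)*G = 2883*G)
-H(-63) = -2883*(-63) = -1*(-181629) = 181629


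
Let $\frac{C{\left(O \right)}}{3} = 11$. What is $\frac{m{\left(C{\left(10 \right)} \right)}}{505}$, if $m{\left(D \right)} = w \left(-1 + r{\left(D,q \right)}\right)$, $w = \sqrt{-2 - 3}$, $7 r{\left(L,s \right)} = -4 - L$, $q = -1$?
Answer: $- \frac{44 i \sqrt{5}}{3535} \approx - 0.027832 i$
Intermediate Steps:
$r{\left(L,s \right)} = - \frac{4}{7} - \frac{L}{7}$ ($r{\left(L,s \right)} = \frac{-4 - L}{7} = - \frac{4}{7} - \frac{L}{7}$)
$w = i \sqrt{5}$ ($w = \sqrt{-5} = i \sqrt{5} \approx 2.2361 i$)
$C{\left(O \right)} = 33$ ($C{\left(O \right)} = 3 \cdot 11 = 33$)
$m{\left(D \right)} = i \sqrt{5} \left(- \frac{11}{7} - \frac{D}{7}\right)$ ($m{\left(D \right)} = i \sqrt{5} \left(-1 - \left(\frac{4}{7} + \frac{D}{7}\right)\right) = i \sqrt{5} \left(- \frac{11}{7} - \frac{D}{7}\right)$)
$\frac{m{\left(C{\left(10 \right)} \right)}}{505} = \frac{\frac{1}{7} i \sqrt{5} \left(-11 - 33\right)}{505} = \frac{i \sqrt{5} \left(-11 - 33\right)}{7} \cdot \frac{1}{505} = \frac{1}{7} i \sqrt{5} \left(-44\right) \frac{1}{505} = - \frac{44 i \sqrt{5}}{7} \cdot \frac{1}{505} = - \frac{44 i \sqrt{5}}{3535}$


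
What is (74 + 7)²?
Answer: 6561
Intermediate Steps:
(74 + 7)² = 81² = 6561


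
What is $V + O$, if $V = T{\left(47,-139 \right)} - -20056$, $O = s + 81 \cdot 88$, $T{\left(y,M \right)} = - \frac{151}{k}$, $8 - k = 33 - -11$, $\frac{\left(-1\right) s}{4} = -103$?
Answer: $\frac{993607}{36} \approx 27600.0$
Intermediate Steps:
$s = 412$ ($s = \left(-4\right) \left(-103\right) = 412$)
$k = -36$ ($k = 8 - \left(33 - -11\right) = 8 - \left(33 + 11\right) = 8 - 44 = -36$)
$T{\left(y,M \right)} = \frac{151}{36}$ ($T{\left(y,M \right)} = - \frac{151}{-36} = \left(-151\right) \left(- \frac{1}{36}\right) = \frac{151}{36}$)
$O = 7540$ ($O = 412 + 81 \cdot 88 = 412 + 7128 = 7540$)
$V = \frac{722167}{36}$ ($V = \frac{151}{36} - -20056 = \frac{151}{36} + 20056 = \frac{722167}{36} \approx 20060.0$)
$V + O = \frac{722167}{36} + 7540 = \frac{993607}{36}$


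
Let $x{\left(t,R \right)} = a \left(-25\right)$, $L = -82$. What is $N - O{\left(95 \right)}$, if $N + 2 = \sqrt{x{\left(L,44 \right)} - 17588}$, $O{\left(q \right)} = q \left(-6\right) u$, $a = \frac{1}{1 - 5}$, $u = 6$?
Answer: $3418 + \frac{i \sqrt{70327}}{2} \approx 3418.0 + 132.6 i$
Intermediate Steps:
$a = - \frac{1}{4}$ ($a = \frac{1}{-4} = - \frac{1}{4} \approx -0.25$)
$O{\left(q \right)} = - 36 q$ ($O{\left(q \right)} = q \left(-6\right) 6 = - 6 q 6 = - 36 q$)
$x{\left(t,R \right)} = \frac{25}{4}$ ($x{\left(t,R \right)} = \left(- \frac{1}{4}\right) \left(-25\right) = \frac{25}{4}$)
$N = -2 + \frac{i \sqrt{70327}}{2}$ ($N = -2 + \sqrt{\frac{25}{4} - 17588} = -2 + \sqrt{- \frac{70327}{4}} = -2 + \frac{i \sqrt{70327}}{2} \approx -2.0 + 132.6 i$)
$N - O{\left(95 \right)} = \left(-2 + \frac{i \sqrt{70327}}{2}\right) - \left(-36\right) 95 = \left(-2 + \frac{i \sqrt{70327}}{2}\right) - -3420 = \left(-2 + \frac{i \sqrt{70327}}{2}\right) + 3420 = 3418 + \frac{i \sqrt{70327}}{2}$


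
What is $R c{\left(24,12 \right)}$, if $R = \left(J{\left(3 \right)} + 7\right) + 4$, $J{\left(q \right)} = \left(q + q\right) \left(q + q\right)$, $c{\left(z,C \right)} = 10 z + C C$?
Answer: $18048$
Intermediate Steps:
$c{\left(z,C \right)} = C^{2} + 10 z$ ($c{\left(z,C \right)} = 10 z + C^{2} = C^{2} + 10 z$)
$J{\left(q \right)} = 4 q^{2}$ ($J{\left(q \right)} = 2 q 2 q = 4 q^{2}$)
$R = 47$ ($R = \left(4 \cdot 3^{2} + 7\right) + 4 = \left(4 \cdot 9 + 7\right) + 4 = \left(36 + 7\right) + 4 = 43 + 4 = 47$)
$R c{\left(24,12 \right)} = 47 \left(12^{2} + 10 \cdot 24\right) = 47 \left(144 + 240\right) = 47 \cdot 384 = 18048$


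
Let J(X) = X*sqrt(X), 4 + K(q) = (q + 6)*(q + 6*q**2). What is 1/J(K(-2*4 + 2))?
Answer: I/8 ≈ 0.125*I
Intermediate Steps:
K(q) = -4 + (6 + q)*(q + 6*q**2) (K(q) = -4 + (q + 6)*(q + 6*q**2) = -4 + (6 + q)*(q + 6*q**2))
J(X) = X**(3/2)
1/J(K(-2*4 + 2)) = 1/((-4 + 6*(-2*4 + 2) + 6*(-2*4 + 2)**3 + 37*(-2*4 + 2)**2)**(3/2)) = 1/((-4 + 6*(-8 + 2) + 6*(-8 + 2)**3 + 37*(-8 + 2)**2)**(3/2)) = 1/((-4 + 6*(-6) + 6*(-6)**3 + 37*(-6)**2)**(3/2)) = 1/((-4 - 36 + 6*(-216) + 37*36)**(3/2)) = 1/((-4 - 36 - 1296 + 1332)**(3/2)) = 1/((-4)**(3/2)) = 1/(-8*I) = I/8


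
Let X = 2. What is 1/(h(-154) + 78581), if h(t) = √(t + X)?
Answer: 78581/6174973713 - 2*I*√38/6174973713 ≈ 1.2726e-5 - 1.9966e-9*I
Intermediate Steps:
h(t) = √(2 + t) (h(t) = √(t + 2) = √(2 + t))
1/(h(-154) + 78581) = 1/(√(2 - 154) + 78581) = 1/(√(-152) + 78581) = 1/(2*I*√38 + 78581) = 1/(78581 + 2*I*√38)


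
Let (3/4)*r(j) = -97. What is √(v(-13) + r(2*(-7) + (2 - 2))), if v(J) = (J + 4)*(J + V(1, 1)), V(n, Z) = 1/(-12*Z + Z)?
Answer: 2*I*√3135/33 ≈ 3.3934*I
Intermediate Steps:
r(j) = -388/3 (r(j) = (4/3)*(-97) = -388/3)
V(n, Z) = -1/(11*Z) (V(n, Z) = 1/(-11*Z) = -1/(11*Z))
v(J) = (4 + J)*(-1/11 + J) (v(J) = (J + 4)*(J - 1/11/1) = (4 + J)*(J - 1/11*1) = (4 + J)*(J - 1/11) = (4 + J)*(-1/11 + J))
√(v(-13) + r(2*(-7) + (2 - 2))) = √((-4/11 + (-13)² + (43/11)*(-13)) - 388/3) = √((-4/11 + 169 - 559/11) - 388/3) = √(1296/11 - 388/3) = √(-380/33) = 2*I*√3135/33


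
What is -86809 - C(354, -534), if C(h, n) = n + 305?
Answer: -86580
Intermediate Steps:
C(h, n) = 305 + n
-86809 - C(354, -534) = -86809 - (305 - 534) = -86809 - 1*(-229) = -86809 + 229 = -86580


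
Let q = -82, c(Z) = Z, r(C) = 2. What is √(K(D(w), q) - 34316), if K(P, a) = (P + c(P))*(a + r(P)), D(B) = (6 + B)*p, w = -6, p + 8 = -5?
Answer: 2*I*√8579 ≈ 185.25*I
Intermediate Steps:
p = -13 (p = -8 - 5 = -13)
D(B) = -78 - 13*B (D(B) = (6 + B)*(-13) = -78 - 13*B)
K(P, a) = 2*P*(2 + a) (K(P, a) = (P + P)*(a + 2) = (2*P)*(2 + a) = 2*P*(2 + a))
√(K(D(w), q) - 34316) = √(2*(-78 - 13*(-6))*(2 - 82) - 34316) = √(2*(-78 + 78)*(-80) - 34316) = √(2*0*(-80) - 34316) = √(0 - 34316) = √(-34316) = 2*I*√8579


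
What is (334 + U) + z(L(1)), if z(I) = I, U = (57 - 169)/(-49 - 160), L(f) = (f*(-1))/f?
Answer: 69709/209 ≈ 333.54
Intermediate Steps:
L(f) = -1 (L(f) = (-f)/f = -1)
U = 112/209 (U = -112/(-209) = -112*(-1/209) = 112/209 ≈ 0.53588)
(334 + U) + z(L(1)) = (334 + 112/209) - 1 = 69918/209 - 1 = 69709/209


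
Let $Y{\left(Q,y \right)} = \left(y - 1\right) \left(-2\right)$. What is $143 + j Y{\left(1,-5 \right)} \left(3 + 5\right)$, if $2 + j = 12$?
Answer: $1103$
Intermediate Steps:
$j = 10$ ($j = -2 + 12 = 10$)
$Y{\left(Q,y \right)} = 2 - 2 y$ ($Y{\left(Q,y \right)} = \left(-1 + y\right) \left(-2\right) = 2 - 2 y$)
$143 + j Y{\left(1,-5 \right)} \left(3 + 5\right) = 143 + 10 \left(2 - -10\right) \left(3 + 5\right) = 143 + 10 \left(2 + 10\right) 8 = 143 + 10 \cdot 12 \cdot 8 = 143 + 10 \cdot 96 = 143 + 960 = 1103$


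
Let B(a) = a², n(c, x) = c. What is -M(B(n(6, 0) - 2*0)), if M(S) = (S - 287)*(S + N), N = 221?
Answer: 64507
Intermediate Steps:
M(S) = (-287 + S)*(221 + S) (M(S) = (S - 287)*(S + 221) = (-287 + S)*(221 + S))
-M(B(n(6, 0) - 2*0)) = -(-63427 + ((6 - 2*0)²)² - 66*(6 - 2*0)²) = -(-63427 + ((6 + 0)²)² - 66*(6 + 0)²) = -(-63427 + (6²)² - 66*6²) = -(-63427 + 36² - 66*36) = -(-63427 + 1296 - 2376) = -1*(-64507) = 64507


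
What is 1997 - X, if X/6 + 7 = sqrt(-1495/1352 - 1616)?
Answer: 2039 - 3*I*sqrt(4372654)/26 ≈ 2039.0 - 241.28*I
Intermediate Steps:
X = -42 + 3*I*sqrt(4372654)/26 (X = -42 + 6*sqrt(-1495/1352 - 1616) = -42 + 6*sqrt(-1495*1/1352 - 1616) = -42 + 6*sqrt(-115/104 - 1616) = -42 + 6*sqrt(-168179/104) = -42 + 6*(I*sqrt(4372654)/52) = -42 + 3*I*sqrt(4372654)/26 ≈ -42.0 + 241.28*I)
1997 - X = 1997 - (-42 + 3*I*sqrt(4372654)/26) = 1997 + (42 - 3*I*sqrt(4372654)/26) = 2039 - 3*I*sqrt(4372654)/26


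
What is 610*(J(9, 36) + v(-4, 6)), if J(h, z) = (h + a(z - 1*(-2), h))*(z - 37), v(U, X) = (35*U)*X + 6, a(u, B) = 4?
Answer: -516670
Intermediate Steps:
v(U, X) = 6 + 35*U*X (v(U, X) = 35*U*X + 6 = 6 + 35*U*X)
J(h, z) = (-37 + z)*(4 + h) (J(h, z) = (h + 4)*(z - 37) = (4 + h)*(-37 + z) = (-37 + z)*(4 + h))
610*(J(9, 36) + v(-4, 6)) = 610*((-148 - 37*9 + 4*36 + 9*36) + (6 + 35*(-4)*6)) = 610*((-148 - 333 + 144 + 324) + (6 - 840)) = 610*(-13 - 834) = 610*(-847) = -516670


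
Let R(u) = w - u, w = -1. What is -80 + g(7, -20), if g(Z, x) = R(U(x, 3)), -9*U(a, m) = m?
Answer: -242/3 ≈ -80.667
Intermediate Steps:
U(a, m) = -m/9
R(u) = -1 - u
g(Z, x) = -2/3 (g(Z, x) = -1 - (-1)*3/9 = -1 - 1*(-1/3) = -1 + 1/3 = -2/3)
-80 + g(7, -20) = -80 - 2/3 = -242/3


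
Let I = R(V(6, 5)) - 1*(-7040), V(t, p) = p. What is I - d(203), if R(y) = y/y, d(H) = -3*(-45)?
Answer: 6906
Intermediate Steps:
d(H) = 135
R(y) = 1
I = 7041 (I = 1 - 1*(-7040) = 1 + 7040 = 7041)
I - d(203) = 7041 - 1*135 = 7041 - 135 = 6906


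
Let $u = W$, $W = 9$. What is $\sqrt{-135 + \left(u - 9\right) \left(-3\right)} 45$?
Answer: $135 i \sqrt{15} \approx 522.85 i$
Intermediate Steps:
$u = 9$
$\sqrt{-135 + \left(u - 9\right) \left(-3\right)} 45 = \sqrt{-135 + \left(9 - 9\right) \left(-3\right)} 45 = \sqrt{-135 + 0 \left(-3\right)} 45 = \sqrt{-135 + 0} \cdot 45 = \sqrt{-135} \cdot 45 = 3 i \sqrt{15} \cdot 45 = 135 i \sqrt{15}$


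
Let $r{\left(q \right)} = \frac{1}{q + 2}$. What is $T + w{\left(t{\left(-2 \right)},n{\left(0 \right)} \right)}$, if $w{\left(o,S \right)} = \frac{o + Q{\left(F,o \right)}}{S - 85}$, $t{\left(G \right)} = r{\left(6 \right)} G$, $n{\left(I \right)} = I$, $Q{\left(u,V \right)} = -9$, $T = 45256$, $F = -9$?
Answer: $\frac{15387077}{340} \approx 45256.0$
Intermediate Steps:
$r{\left(q \right)} = \frac{1}{2 + q}$
$t{\left(G \right)} = \frac{G}{8}$ ($t{\left(G \right)} = \frac{G}{2 + 6} = \frac{G}{8}$)
$w{\left(o,S \right)} = \frac{-9 + o}{-85 + S}$ ($w{\left(o,S \right)} = \frac{o - 9}{S - 85} = \frac{-9 + o}{-85 + S}$)
$T + w{\left(t{\left(-2 \right)},n{\left(0 \right)} \right)} = 45256 + \frac{-9 + \frac{1}{8} \left(-2\right)}{-85 + 0} = 45256 + \frac{-9 - \frac{1}{4}}{-85} = 45256 - - \frac{37}{340} = 45256 + \frac{37}{340} = \frac{15387077}{340}$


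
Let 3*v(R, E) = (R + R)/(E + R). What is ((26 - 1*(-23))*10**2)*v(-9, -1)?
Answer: 2940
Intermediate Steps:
v(R, E) = 2*R/(3*(E + R)) (v(R, E) = ((R + R)/(E + R))/3 = ((2*R)/(E + R))/3 = (2*R/(E + R))/3 = 2*R/(3*(E + R)))
((26 - 1*(-23))*10**2)*v(-9, -1) = ((26 - 1*(-23))*10**2)*((2/3)*(-9)/(-1 - 9)) = ((26 + 23)*100)*((2/3)*(-9)/(-10)) = (49*100)*((2/3)*(-9)*(-1/10)) = 4900*(3/5) = 2940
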